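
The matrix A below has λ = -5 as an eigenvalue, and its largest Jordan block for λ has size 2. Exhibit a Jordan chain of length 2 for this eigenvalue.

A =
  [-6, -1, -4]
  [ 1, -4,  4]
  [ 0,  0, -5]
A Jordan chain for λ = -5 of length 2:
v_1 = (-1, 1, 0)ᵀ
v_2 = (1, 0, 0)ᵀ

Let N = A − (-5)·I. We want v_2 with N^2 v_2 = 0 but N^1 v_2 ≠ 0; then v_{j-1} := N · v_j for j = 2, …, 2.

Pick v_2 = (1, 0, 0)ᵀ.
Then v_1 = N · v_2 = (-1, 1, 0)ᵀ.

Sanity check: (A − (-5)·I) v_1 = (0, 0, 0)ᵀ = 0. ✓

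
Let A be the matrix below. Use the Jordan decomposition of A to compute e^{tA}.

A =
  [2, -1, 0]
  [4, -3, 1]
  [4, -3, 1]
e^{tA} =
  [2*t + 1, t^2/2 - t, -t^2/2]
  [4*t, t^2 - 3*t + 1, -t^2 + t]
  [4*t, t^2 - 3*t, -t^2 + t + 1]

Strategy: write A = P · J · P⁻¹ where J is a Jordan canonical form, so e^{tA} = P · e^{tJ} · P⁻¹, and e^{tJ} can be computed block-by-block.

A has Jordan form
J =
  [0, 1, 0]
  [0, 0, 1]
  [0, 0, 0]
(up to reordering of blocks).

Per-block formulas:
  For a 3×3 Jordan block J_3(0): exp(t · J_3(0)) = e^(0t)·(I + t·N + (t^2/2)·N^2), where N is the 3×3 nilpotent shift.

After assembling e^{tJ} and conjugating by P, we get:

e^{tA} =
  [2*t + 1, t^2/2 - t, -t^2/2]
  [4*t, t^2 - 3*t + 1, -t^2 + t]
  [4*t, t^2 - 3*t, -t^2 + t + 1]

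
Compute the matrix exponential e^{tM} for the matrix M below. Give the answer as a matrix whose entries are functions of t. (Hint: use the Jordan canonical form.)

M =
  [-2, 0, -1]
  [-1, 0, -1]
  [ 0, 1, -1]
e^{tM} =
  [t^2*exp(-t)/2 - t*exp(-t) + exp(-t), -t^2*exp(-t)/2, t^2*exp(-t)/2 - t*exp(-t)]
  [-t*exp(-t), t*exp(-t) + exp(-t), -t*exp(-t)]
  [-t^2*exp(-t)/2, t^2*exp(-t)/2 + t*exp(-t), -t^2*exp(-t)/2 + exp(-t)]

Strategy: write M = P · J · P⁻¹ where J is a Jordan canonical form, so e^{tM} = P · e^{tJ} · P⁻¹, and e^{tJ} can be computed block-by-block.

M has Jordan form
J =
  [-1,  1,  0]
  [ 0, -1,  1]
  [ 0,  0, -1]
(up to reordering of blocks).

Per-block formulas:
  For a 3×3 Jordan block J_3(-1): exp(t · J_3(-1)) = e^(-1t)·(I + t·N + (t^2/2)·N^2), where N is the 3×3 nilpotent shift.

After assembling e^{tJ} and conjugating by P, we get:

e^{tM} =
  [t^2*exp(-t)/2 - t*exp(-t) + exp(-t), -t^2*exp(-t)/2, t^2*exp(-t)/2 - t*exp(-t)]
  [-t*exp(-t), t*exp(-t) + exp(-t), -t*exp(-t)]
  [-t^2*exp(-t)/2, t^2*exp(-t)/2 + t*exp(-t), -t^2*exp(-t)/2 + exp(-t)]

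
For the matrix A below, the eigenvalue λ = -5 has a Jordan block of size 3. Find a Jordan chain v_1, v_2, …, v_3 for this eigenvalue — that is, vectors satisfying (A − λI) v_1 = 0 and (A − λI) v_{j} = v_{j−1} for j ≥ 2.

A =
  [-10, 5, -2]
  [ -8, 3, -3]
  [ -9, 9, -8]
A Jordan chain for λ = -5 of length 3:
v_1 = (3, 3, 0)ᵀ
v_2 = (-5, -8, -9)ᵀ
v_3 = (1, 0, 0)ᵀ

Let N = A − (-5)·I. We want v_3 with N^3 v_3 = 0 but N^2 v_3 ≠ 0; then v_{j-1} := N · v_j for j = 3, …, 2.

Pick v_3 = (1, 0, 0)ᵀ.
Then v_2 = N · v_3 = (-5, -8, -9)ᵀ.
Then v_1 = N · v_2 = (3, 3, 0)ᵀ.

Sanity check: (A − (-5)·I) v_1 = (0, 0, 0)ᵀ = 0. ✓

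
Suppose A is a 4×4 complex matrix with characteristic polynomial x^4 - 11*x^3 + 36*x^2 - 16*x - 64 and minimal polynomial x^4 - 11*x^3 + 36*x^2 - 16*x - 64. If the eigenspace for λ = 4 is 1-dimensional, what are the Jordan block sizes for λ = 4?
Block sizes for λ = 4: [3]

Step 1 — from the characteristic polynomial, algebraic multiplicity of λ = 4 is 3. From dim ker(A − (4)·I) = 1, there are exactly 1 Jordan blocks for λ = 4.
Step 2 — from the minimal polynomial, the factor (x − 4)^3 tells us the largest block for λ = 4 has size 3.
Step 3 — with total size 3, 1 blocks, and largest block 3, the block sizes (in nonincreasing order) are [3].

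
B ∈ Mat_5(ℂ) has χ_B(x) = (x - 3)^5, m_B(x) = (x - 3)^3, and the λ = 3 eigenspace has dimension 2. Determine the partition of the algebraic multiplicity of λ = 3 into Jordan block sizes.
Block sizes for λ = 3: [3, 2]

Step 1 — from the characteristic polynomial, algebraic multiplicity of λ = 3 is 5. From dim ker(B − (3)·I) = 2, there are exactly 2 Jordan blocks for λ = 3.
Step 2 — from the minimal polynomial, the factor (x − 3)^3 tells us the largest block for λ = 3 has size 3.
Step 3 — with total size 5, 2 blocks, and largest block 3, the block sizes (in nonincreasing order) are [3, 2].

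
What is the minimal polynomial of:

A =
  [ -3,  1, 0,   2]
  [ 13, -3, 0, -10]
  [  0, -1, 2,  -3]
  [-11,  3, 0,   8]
x^4 - 4*x^3 + 4*x^2

The characteristic polynomial is χ_A(x) = x^2*(x - 2)^2, so the eigenvalues are known. The minimal polynomial is
  m_A(x) = Π_λ (x − λ)^{k_λ}
where k_λ is the size of the *largest* Jordan block for λ (equivalently, the smallest k with (A − λI)^k v = 0 for every generalised eigenvector v of λ).

  λ = 0: largest Jordan block has size 2, contributing (x − 0)^2
  λ = 2: largest Jordan block has size 2, contributing (x − 2)^2

So m_A(x) = x^2*(x - 2)^2 = x^4 - 4*x^3 + 4*x^2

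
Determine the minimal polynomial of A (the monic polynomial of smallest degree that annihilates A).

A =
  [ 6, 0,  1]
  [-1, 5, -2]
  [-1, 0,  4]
x^3 - 15*x^2 + 75*x - 125

The characteristic polynomial is χ_A(x) = (x - 5)^3, so the eigenvalues are known. The minimal polynomial is
  m_A(x) = Π_λ (x − λ)^{k_λ}
where k_λ is the size of the *largest* Jordan block for λ (equivalently, the smallest k with (A − λI)^k v = 0 for every generalised eigenvector v of λ).

  λ = 5: largest Jordan block has size 3, contributing (x − 5)^3

So m_A(x) = (x - 5)^3 = x^3 - 15*x^2 + 75*x - 125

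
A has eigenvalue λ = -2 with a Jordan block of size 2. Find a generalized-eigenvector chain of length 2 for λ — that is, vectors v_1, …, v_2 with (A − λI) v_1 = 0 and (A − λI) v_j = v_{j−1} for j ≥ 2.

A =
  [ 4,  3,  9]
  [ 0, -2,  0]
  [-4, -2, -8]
A Jordan chain for λ = -2 of length 2:
v_1 = (6, 0, -4)ᵀ
v_2 = (1, 0, 0)ᵀ

Let N = A − (-2)·I. We want v_2 with N^2 v_2 = 0 but N^1 v_2 ≠ 0; then v_{j-1} := N · v_j for j = 2, …, 2.

Pick v_2 = (1, 0, 0)ᵀ.
Then v_1 = N · v_2 = (6, 0, -4)ᵀ.

Sanity check: (A − (-2)·I) v_1 = (0, 0, 0)ᵀ = 0. ✓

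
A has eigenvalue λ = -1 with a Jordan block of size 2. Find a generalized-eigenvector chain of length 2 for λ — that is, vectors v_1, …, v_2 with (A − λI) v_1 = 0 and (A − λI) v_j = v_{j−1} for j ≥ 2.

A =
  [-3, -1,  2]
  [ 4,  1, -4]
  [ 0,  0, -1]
A Jordan chain for λ = -1 of length 2:
v_1 = (-2, 4, 0)ᵀ
v_2 = (1, 0, 0)ᵀ

Let N = A − (-1)·I. We want v_2 with N^2 v_2 = 0 but N^1 v_2 ≠ 0; then v_{j-1} := N · v_j for j = 2, …, 2.

Pick v_2 = (1, 0, 0)ᵀ.
Then v_1 = N · v_2 = (-2, 4, 0)ᵀ.

Sanity check: (A − (-1)·I) v_1 = (0, 0, 0)ᵀ = 0. ✓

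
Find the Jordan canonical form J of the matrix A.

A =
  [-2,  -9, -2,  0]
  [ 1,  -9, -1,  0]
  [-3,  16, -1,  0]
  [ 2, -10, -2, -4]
J_3(-4) ⊕ J_1(-4)

The characteristic polynomial is
  det(x·I − A) = x^4 + 16*x^3 + 96*x^2 + 256*x + 256 = (x + 4)^4

Eigenvalues and multiplicities (the geometric multiplicity of λ is n − rank(A − λI), which equals the number of Jordan blocks for λ):
  λ = -4: algebraic multiplicity = 4, geometric multiplicity = 2

Determining the block sizes for each eigenvalue:
  λ = -4: with am = 4 and gm = 2, the partition is not yet determined (e.g. several partitions of 4 into 2 parts exist). Let N = A − (-4)·I. Computing rank(N^1) = 2, rank(N^2) = 1, rank(N^3) = 0; the number of blocks of size ≥ j is rank(N^{j−1}) − rank(N^j), giving [2, 1, 1]. So we have 1 block(s) of size 3, 1 block(s) of size 1 → block sizes [3, 1]

Assembling the blocks gives a Jordan form
J =
  [-4,  1,  0,  0]
  [ 0, -4,  1,  0]
  [ 0,  0, -4,  0]
  [ 0,  0,  0, -4]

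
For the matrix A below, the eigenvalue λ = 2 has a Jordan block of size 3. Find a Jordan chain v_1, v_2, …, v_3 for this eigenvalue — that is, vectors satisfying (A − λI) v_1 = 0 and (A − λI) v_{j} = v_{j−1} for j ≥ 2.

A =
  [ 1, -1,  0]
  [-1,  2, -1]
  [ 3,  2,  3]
A Jordan chain for λ = 2 of length 3:
v_1 = (2, -2, -2)ᵀ
v_2 = (-1, -1, 3)ᵀ
v_3 = (1, 0, 0)ᵀ

Let N = A − (2)·I. We want v_3 with N^3 v_3 = 0 but N^2 v_3 ≠ 0; then v_{j-1} := N · v_j for j = 3, …, 2.

Pick v_3 = (1, 0, 0)ᵀ.
Then v_2 = N · v_3 = (-1, -1, 3)ᵀ.
Then v_1 = N · v_2 = (2, -2, -2)ᵀ.

Sanity check: (A − (2)·I) v_1 = (0, 0, 0)ᵀ = 0. ✓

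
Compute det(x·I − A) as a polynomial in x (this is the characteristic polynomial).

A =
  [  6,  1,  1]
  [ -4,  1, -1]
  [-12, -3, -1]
x^3 - 6*x^2 + 12*x - 8

Expanding det(x·I − A) (e.g. by cofactor expansion or by noting that A is similar to its Jordan form J, which has the same characteristic polynomial as A) gives
  χ_A(x) = x^3 - 6*x^2 + 12*x - 8
which factors as (x - 2)^3. The eigenvalues (with algebraic multiplicities) are λ = 2 with multiplicity 3.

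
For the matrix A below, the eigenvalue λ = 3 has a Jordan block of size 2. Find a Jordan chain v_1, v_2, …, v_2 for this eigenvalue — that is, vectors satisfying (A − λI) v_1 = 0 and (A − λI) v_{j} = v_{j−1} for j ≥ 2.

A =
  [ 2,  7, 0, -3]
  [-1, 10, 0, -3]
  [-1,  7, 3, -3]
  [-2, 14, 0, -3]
A Jordan chain for λ = 3 of length 2:
v_1 = (-1, -1, -1, -2)ᵀ
v_2 = (1, 0, 0, 0)ᵀ

Let N = A − (3)·I. We want v_2 with N^2 v_2 = 0 but N^1 v_2 ≠ 0; then v_{j-1} := N · v_j for j = 2, …, 2.

Pick v_2 = (1, 0, 0, 0)ᵀ.
Then v_1 = N · v_2 = (-1, -1, -1, -2)ᵀ.

Sanity check: (A − (3)·I) v_1 = (0, 0, 0, 0)ᵀ = 0. ✓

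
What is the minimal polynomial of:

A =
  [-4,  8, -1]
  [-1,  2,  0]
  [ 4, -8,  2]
x^3

The characteristic polynomial is χ_A(x) = x^3, so the eigenvalues are known. The minimal polynomial is
  m_A(x) = Π_λ (x − λ)^{k_λ}
where k_λ is the size of the *largest* Jordan block for λ (equivalently, the smallest k with (A − λI)^k v = 0 for every generalised eigenvector v of λ).

  λ = 0: largest Jordan block has size 3, contributing (x − 0)^3

So m_A(x) = x^3 = x^3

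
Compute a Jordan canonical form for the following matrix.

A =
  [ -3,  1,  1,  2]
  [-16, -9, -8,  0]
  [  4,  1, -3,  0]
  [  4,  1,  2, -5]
J_3(-5) ⊕ J_1(-5)

The characteristic polynomial is
  det(x·I − A) = x^4 + 20*x^3 + 150*x^2 + 500*x + 625 = (x + 5)^4

Eigenvalues and multiplicities (the geometric multiplicity of λ is n − rank(A − λI), which equals the number of Jordan blocks for λ):
  λ = -5: algebraic multiplicity = 4, geometric multiplicity = 2

Determining the block sizes for each eigenvalue:
  λ = -5: with am = 4 and gm = 2, the partition is not yet determined (e.g. several partitions of 4 into 2 parts exist). Let N = A − (-5)·I. Computing rank(N^1) = 2, rank(N^2) = 1, rank(N^3) = 0; the number of blocks of size ≥ j is rank(N^{j−1}) − rank(N^j), giving [2, 1, 1]. So we have 1 block(s) of size 3, 1 block(s) of size 1 → block sizes [3, 1]

Assembling the blocks gives a Jordan form
J =
  [-5,  1,  0,  0]
  [ 0, -5,  1,  0]
  [ 0,  0, -5,  0]
  [ 0,  0,  0, -5]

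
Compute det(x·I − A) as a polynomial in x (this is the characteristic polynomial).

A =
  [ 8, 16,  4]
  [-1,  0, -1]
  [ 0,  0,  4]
x^3 - 12*x^2 + 48*x - 64

Expanding det(x·I − A) (e.g. by cofactor expansion or by noting that A is similar to its Jordan form J, which has the same characteristic polynomial as A) gives
  χ_A(x) = x^3 - 12*x^2 + 48*x - 64
which factors as (x - 4)^3. The eigenvalues (with algebraic multiplicities) are λ = 4 with multiplicity 3.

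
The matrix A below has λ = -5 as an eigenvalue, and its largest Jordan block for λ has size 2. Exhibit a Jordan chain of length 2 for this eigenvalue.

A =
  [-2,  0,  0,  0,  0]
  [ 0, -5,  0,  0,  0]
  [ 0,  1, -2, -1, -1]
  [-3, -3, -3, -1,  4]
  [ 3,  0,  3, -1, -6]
A Jordan chain for λ = -5 of length 2:
v_1 = (0, 0, 0, 1, -1)ᵀ
v_2 = (0, 1, 0, 1, 0)ᵀ

Let N = A − (-5)·I. We want v_2 with N^2 v_2 = 0 but N^1 v_2 ≠ 0; then v_{j-1} := N · v_j for j = 2, …, 2.

Pick v_2 = (0, 1, 0, 1, 0)ᵀ.
Then v_1 = N · v_2 = (0, 0, 0, 1, -1)ᵀ.

Sanity check: (A − (-5)·I) v_1 = (0, 0, 0, 0, 0)ᵀ = 0. ✓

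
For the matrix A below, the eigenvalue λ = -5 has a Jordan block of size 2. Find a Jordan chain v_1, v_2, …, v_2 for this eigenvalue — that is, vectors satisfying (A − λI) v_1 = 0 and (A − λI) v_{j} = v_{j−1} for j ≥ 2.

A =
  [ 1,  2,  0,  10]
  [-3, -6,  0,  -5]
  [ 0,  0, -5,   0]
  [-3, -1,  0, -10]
A Jordan chain for λ = -5 of length 2:
v_1 = (6, -3, 0, -3)ᵀ
v_2 = (1, 0, 0, 0)ᵀ

Let N = A − (-5)·I. We want v_2 with N^2 v_2 = 0 but N^1 v_2 ≠ 0; then v_{j-1} := N · v_j for j = 2, …, 2.

Pick v_2 = (1, 0, 0, 0)ᵀ.
Then v_1 = N · v_2 = (6, -3, 0, -3)ᵀ.

Sanity check: (A − (-5)·I) v_1 = (0, 0, 0, 0)ᵀ = 0. ✓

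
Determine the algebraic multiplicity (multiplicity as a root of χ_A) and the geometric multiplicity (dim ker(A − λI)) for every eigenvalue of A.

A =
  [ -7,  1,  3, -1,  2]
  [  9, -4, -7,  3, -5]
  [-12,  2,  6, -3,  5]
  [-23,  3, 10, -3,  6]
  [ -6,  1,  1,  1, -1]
λ = -3: alg = 2, geom = 1; λ = -1: alg = 3, geom = 1

Step 1 — factor the characteristic polynomial to read off the algebraic multiplicities:
  χ_A(x) = (x + 1)^3*(x + 3)^2

Step 2 — compute geometric multiplicities via the rank-nullity identity g(λ) = n − rank(A − λI):
  rank(A − (-3)·I) = 4, so dim ker(A − (-3)·I) = n − 4 = 1
  rank(A − (-1)·I) = 4, so dim ker(A − (-1)·I) = n − 4 = 1

Summary:
  λ = -3: algebraic multiplicity = 2, geometric multiplicity = 1
  λ = -1: algebraic multiplicity = 3, geometric multiplicity = 1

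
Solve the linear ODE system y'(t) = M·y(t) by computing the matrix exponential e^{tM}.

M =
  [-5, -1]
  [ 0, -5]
e^{tM} =
  [exp(-5*t), -t*exp(-5*t)]
  [0, exp(-5*t)]

Strategy: write M = P · J · P⁻¹ where J is a Jordan canonical form, so e^{tM} = P · e^{tJ} · P⁻¹, and e^{tJ} can be computed block-by-block.

M has Jordan form
J =
  [-5,  1]
  [ 0, -5]
(up to reordering of blocks).

Per-block formulas:
  For a 2×2 Jordan block J_2(-5): exp(t · J_2(-5)) = e^(-5t)·(I + t·N), where N is the 2×2 nilpotent shift.

After assembling e^{tJ} and conjugating by P, we get:

e^{tM} =
  [exp(-5*t), -t*exp(-5*t)]
  [0, exp(-5*t)]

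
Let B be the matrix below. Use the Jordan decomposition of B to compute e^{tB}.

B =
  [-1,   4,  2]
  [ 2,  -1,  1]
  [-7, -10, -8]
e^{tB} =
  [3*exp(-3*t) - 2*exp(-4*t), 4*exp(-3*t) - 4*exp(-4*t), 2*exp(-3*t) - 2*exp(-4*t)]
  [3*t*exp(-3*t) - exp(-3*t) + exp(-4*t), 4*t*exp(-3*t) - exp(-3*t) + 2*exp(-4*t), 2*t*exp(-3*t) - exp(-3*t) + exp(-4*t)]
  [-6*t*exp(-3*t) - exp(-3*t) + exp(-4*t), -8*t*exp(-3*t) - 2*exp(-3*t) + 2*exp(-4*t), -4*t*exp(-3*t) + exp(-4*t)]

Strategy: write B = P · J · P⁻¹ where J is a Jordan canonical form, so e^{tB} = P · e^{tJ} · P⁻¹, and e^{tJ} can be computed block-by-block.

B has Jordan form
J =
  [-4,  0,  0]
  [ 0, -3,  1]
  [ 0,  0, -3]
(up to reordering of blocks).

Per-block formulas:
  For a 2×2 Jordan block J_2(-3): exp(t · J_2(-3)) = e^(-3t)·(I + t·N), where N is the 2×2 nilpotent shift.
  For a 1×1 block at λ = -4: exp(t · [-4]) = [e^(-4t)].

After assembling e^{tJ} and conjugating by P, we get:

e^{tB} =
  [3*exp(-3*t) - 2*exp(-4*t), 4*exp(-3*t) - 4*exp(-4*t), 2*exp(-3*t) - 2*exp(-4*t)]
  [3*t*exp(-3*t) - exp(-3*t) + exp(-4*t), 4*t*exp(-3*t) - exp(-3*t) + 2*exp(-4*t), 2*t*exp(-3*t) - exp(-3*t) + exp(-4*t)]
  [-6*t*exp(-3*t) - exp(-3*t) + exp(-4*t), -8*t*exp(-3*t) - 2*exp(-3*t) + 2*exp(-4*t), -4*t*exp(-3*t) + exp(-4*t)]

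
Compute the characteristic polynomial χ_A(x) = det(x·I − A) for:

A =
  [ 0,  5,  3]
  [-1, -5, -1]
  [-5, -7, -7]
x^3 + 12*x^2 + 48*x + 64

Expanding det(x·I − A) (e.g. by cofactor expansion or by noting that A is similar to its Jordan form J, which has the same characteristic polynomial as A) gives
  χ_A(x) = x^3 + 12*x^2 + 48*x + 64
which factors as (x + 4)^3. The eigenvalues (with algebraic multiplicities) are λ = -4 with multiplicity 3.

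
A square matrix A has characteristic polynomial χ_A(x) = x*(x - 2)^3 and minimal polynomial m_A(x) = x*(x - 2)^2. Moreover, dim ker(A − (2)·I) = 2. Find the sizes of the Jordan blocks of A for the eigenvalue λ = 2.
Block sizes for λ = 2: [2, 1]

Step 1 — from the characteristic polynomial, algebraic multiplicity of λ = 2 is 3. From dim ker(A − (2)·I) = 2, there are exactly 2 Jordan blocks for λ = 2.
Step 2 — from the minimal polynomial, the factor (x − 2)^2 tells us the largest block for λ = 2 has size 2.
Step 3 — with total size 3, 2 blocks, and largest block 2, the block sizes (in nonincreasing order) are [2, 1].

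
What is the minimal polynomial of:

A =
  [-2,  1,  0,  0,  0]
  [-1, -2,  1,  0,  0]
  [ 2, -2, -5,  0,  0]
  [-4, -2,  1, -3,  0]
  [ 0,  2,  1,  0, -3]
x^3 + 9*x^2 + 27*x + 27

The characteristic polynomial is χ_A(x) = (x + 3)^5, so the eigenvalues are known. The minimal polynomial is
  m_A(x) = Π_λ (x − λ)^{k_λ}
where k_λ is the size of the *largest* Jordan block for λ (equivalently, the smallest k with (A − λI)^k v = 0 for every generalised eigenvector v of λ).

  λ = -3: largest Jordan block has size 3, contributing (x + 3)^3

So m_A(x) = (x + 3)^3 = x^3 + 9*x^2 + 27*x + 27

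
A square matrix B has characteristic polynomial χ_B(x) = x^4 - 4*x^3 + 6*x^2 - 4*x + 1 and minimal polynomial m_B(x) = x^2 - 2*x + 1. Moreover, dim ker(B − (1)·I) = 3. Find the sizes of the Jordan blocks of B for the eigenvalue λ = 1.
Block sizes for λ = 1: [2, 1, 1]

Step 1 — from the characteristic polynomial, algebraic multiplicity of λ = 1 is 4. From dim ker(B − (1)·I) = 3, there are exactly 3 Jordan blocks for λ = 1.
Step 2 — from the minimal polynomial, the factor (x − 1)^2 tells us the largest block for λ = 1 has size 2.
Step 3 — with total size 4, 3 blocks, and largest block 2, the block sizes (in nonincreasing order) are [2, 1, 1].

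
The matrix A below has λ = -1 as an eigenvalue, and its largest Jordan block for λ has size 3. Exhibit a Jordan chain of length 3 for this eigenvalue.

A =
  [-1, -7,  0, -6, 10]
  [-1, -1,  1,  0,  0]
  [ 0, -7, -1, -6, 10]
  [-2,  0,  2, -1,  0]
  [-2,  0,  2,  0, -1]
A Jordan chain for λ = -1 of length 3:
v_1 = (-1, 0, -1, 0, 0)ᵀ
v_2 = (0, -1, 0, -2, -2)ᵀ
v_3 = (1, 0, 0, 0, 0)ᵀ

Let N = A − (-1)·I. We want v_3 with N^3 v_3 = 0 but N^2 v_3 ≠ 0; then v_{j-1} := N · v_j for j = 3, …, 2.

Pick v_3 = (1, 0, 0, 0, 0)ᵀ.
Then v_2 = N · v_3 = (0, -1, 0, -2, -2)ᵀ.
Then v_1 = N · v_2 = (-1, 0, -1, 0, 0)ᵀ.

Sanity check: (A − (-1)·I) v_1 = (0, 0, 0, 0, 0)ᵀ = 0. ✓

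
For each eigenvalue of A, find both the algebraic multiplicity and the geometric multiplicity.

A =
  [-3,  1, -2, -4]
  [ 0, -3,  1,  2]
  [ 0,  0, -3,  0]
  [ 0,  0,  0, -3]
λ = -3: alg = 4, geom = 2

Step 1 — factor the characteristic polynomial to read off the algebraic multiplicities:
  χ_A(x) = (x + 3)^4

Step 2 — compute geometric multiplicities via the rank-nullity identity g(λ) = n − rank(A − λI):
  rank(A − (-3)·I) = 2, so dim ker(A − (-3)·I) = n − 2 = 2

Summary:
  λ = -3: algebraic multiplicity = 4, geometric multiplicity = 2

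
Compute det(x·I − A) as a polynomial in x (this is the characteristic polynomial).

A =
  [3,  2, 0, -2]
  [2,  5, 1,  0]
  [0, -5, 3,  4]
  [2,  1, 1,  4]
x^4 - 15*x^3 + 84*x^2 - 208*x + 192

Expanding det(x·I − A) (e.g. by cofactor expansion or by noting that A is similar to its Jordan form J, which has the same characteristic polynomial as A) gives
  χ_A(x) = x^4 - 15*x^3 + 84*x^2 - 208*x + 192
which factors as (x - 4)^3*(x - 3). The eigenvalues (with algebraic multiplicities) are λ = 3 with multiplicity 1, λ = 4 with multiplicity 3.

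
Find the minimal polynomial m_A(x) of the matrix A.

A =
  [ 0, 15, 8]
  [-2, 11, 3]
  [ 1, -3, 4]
x^3 - 15*x^2 + 75*x - 125

The characteristic polynomial is χ_A(x) = (x - 5)^3, so the eigenvalues are known. The minimal polynomial is
  m_A(x) = Π_λ (x − λ)^{k_λ}
where k_λ is the size of the *largest* Jordan block for λ (equivalently, the smallest k with (A − λI)^k v = 0 for every generalised eigenvector v of λ).

  λ = 5: largest Jordan block has size 3, contributing (x − 5)^3

So m_A(x) = (x - 5)^3 = x^3 - 15*x^2 + 75*x - 125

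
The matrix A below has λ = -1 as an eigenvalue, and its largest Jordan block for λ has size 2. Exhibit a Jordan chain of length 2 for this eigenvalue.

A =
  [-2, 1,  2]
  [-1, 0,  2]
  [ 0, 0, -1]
A Jordan chain for λ = -1 of length 2:
v_1 = (-1, -1, 0)ᵀ
v_2 = (1, 0, 0)ᵀ

Let N = A − (-1)·I. We want v_2 with N^2 v_2 = 0 but N^1 v_2 ≠ 0; then v_{j-1} := N · v_j for j = 2, …, 2.

Pick v_2 = (1, 0, 0)ᵀ.
Then v_1 = N · v_2 = (-1, -1, 0)ᵀ.

Sanity check: (A − (-1)·I) v_1 = (0, 0, 0)ᵀ = 0. ✓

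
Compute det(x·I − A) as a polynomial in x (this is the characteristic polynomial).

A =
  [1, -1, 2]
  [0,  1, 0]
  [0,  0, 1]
x^3 - 3*x^2 + 3*x - 1

Expanding det(x·I − A) (e.g. by cofactor expansion or by noting that A is similar to its Jordan form J, which has the same characteristic polynomial as A) gives
  χ_A(x) = x^3 - 3*x^2 + 3*x - 1
which factors as (x - 1)^3. The eigenvalues (with algebraic multiplicities) are λ = 1 with multiplicity 3.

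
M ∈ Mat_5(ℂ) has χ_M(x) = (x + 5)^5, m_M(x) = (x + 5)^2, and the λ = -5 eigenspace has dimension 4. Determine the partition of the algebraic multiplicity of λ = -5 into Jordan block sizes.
Block sizes for λ = -5: [2, 1, 1, 1]

Step 1 — from the characteristic polynomial, algebraic multiplicity of λ = -5 is 5. From dim ker(M − (-5)·I) = 4, there are exactly 4 Jordan blocks for λ = -5.
Step 2 — from the minimal polynomial, the factor (x + 5)^2 tells us the largest block for λ = -5 has size 2.
Step 3 — with total size 5, 4 blocks, and largest block 2, the block sizes (in nonincreasing order) are [2, 1, 1, 1].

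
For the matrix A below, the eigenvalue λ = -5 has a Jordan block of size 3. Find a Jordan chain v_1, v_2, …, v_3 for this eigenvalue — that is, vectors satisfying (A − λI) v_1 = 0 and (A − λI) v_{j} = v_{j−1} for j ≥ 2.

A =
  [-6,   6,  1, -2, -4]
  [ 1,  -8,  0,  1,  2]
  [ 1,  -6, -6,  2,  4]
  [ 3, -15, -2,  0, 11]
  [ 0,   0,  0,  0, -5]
A Jordan chain for λ = -5 of length 3:
v_1 = (2, -1, -2, -5, 0)ᵀ
v_2 = (-1, 1, 1, 3, 0)ᵀ
v_3 = (1, 0, 0, 0, 0)ᵀ

Let N = A − (-5)·I. We want v_3 with N^3 v_3 = 0 but N^2 v_3 ≠ 0; then v_{j-1} := N · v_j for j = 3, …, 2.

Pick v_3 = (1, 0, 0, 0, 0)ᵀ.
Then v_2 = N · v_3 = (-1, 1, 1, 3, 0)ᵀ.
Then v_1 = N · v_2 = (2, -1, -2, -5, 0)ᵀ.

Sanity check: (A − (-5)·I) v_1 = (0, 0, 0, 0, 0)ᵀ = 0. ✓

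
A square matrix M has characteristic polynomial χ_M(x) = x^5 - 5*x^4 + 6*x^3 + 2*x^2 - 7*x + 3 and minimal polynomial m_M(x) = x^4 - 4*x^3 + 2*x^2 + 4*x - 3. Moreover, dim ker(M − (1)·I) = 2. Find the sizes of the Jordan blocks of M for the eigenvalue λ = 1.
Block sizes for λ = 1: [2, 1]

Step 1 — from the characteristic polynomial, algebraic multiplicity of λ = 1 is 3. From dim ker(M − (1)·I) = 2, there are exactly 2 Jordan blocks for λ = 1.
Step 2 — from the minimal polynomial, the factor (x − 1)^2 tells us the largest block for λ = 1 has size 2.
Step 3 — with total size 3, 2 blocks, and largest block 2, the block sizes (in nonincreasing order) are [2, 1].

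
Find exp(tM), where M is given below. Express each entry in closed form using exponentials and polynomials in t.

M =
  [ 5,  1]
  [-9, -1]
e^{tM} =
  [3*t*exp(2*t) + exp(2*t), t*exp(2*t)]
  [-9*t*exp(2*t), -3*t*exp(2*t) + exp(2*t)]

Strategy: write M = P · J · P⁻¹ where J is a Jordan canonical form, so e^{tM} = P · e^{tJ} · P⁻¹, and e^{tJ} can be computed block-by-block.

M has Jordan form
J =
  [2, 1]
  [0, 2]
(up to reordering of blocks).

Per-block formulas:
  For a 2×2 Jordan block J_2(2): exp(t · J_2(2)) = e^(2t)·(I + t·N), where N is the 2×2 nilpotent shift.

After assembling e^{tJ} and conjugating by P, we get:

e^{tM} =
  [3*t*exp(2*t) + exp(2*t), t*exp(2*t)]
  [-9*t*exp(2*t), -3*t*exp(2*t) + exp(2*t)]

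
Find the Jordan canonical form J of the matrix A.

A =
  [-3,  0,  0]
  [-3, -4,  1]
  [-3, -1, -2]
J_2(-3) ⊕ J_1(-3)

The characteristic polynomial is
  det(x·I − A) = x^3 + 9*x^2 + 27*x + 27 = (x + 3)^3

Eigenvalues and multiplicities (the geometric multiplicity of λ is n − rank(A − λI), which equals the number of Jordan blocks for λ):
  λ = -3: algebraic multiplicity = 3, geometric multiplicity = 2

Determining the block sizes for each eigenvalue:
  λ = -3: 2 blocks summing to 3 forces exactly one block of size 2 and the rest size 1 → block sizes [2, 1]

Assembling the blocks gives a Jordan form
J =
  [-3,  1,  0]
  [ 0, -3,  0]
  [ 0,  0, -3]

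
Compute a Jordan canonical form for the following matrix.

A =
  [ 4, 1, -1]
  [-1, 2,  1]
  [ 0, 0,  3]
J_2(3) ⊕ J_1(3)

The characteristic polynomial is
  det(x·I − A) = x^3 - 9*x^2 + 27*x - 27 = (x - 3)^3

Eigenvalues and multiplicities (the geometric multiplicity of λ is n − rank(A − λI), which equals the number of Jordan blocks for λ):
  λ = 3: algebraic multiplicity = 3, geometric multiplicity = 2

Determining the block sizes for each eigenvalue:
  λ = 3: 2 blocks summing to 3 forces exactly one block of size 2 and the rest size 1 → block sizes [2, 1]

Assembling the blocks gives a Jordan form
J =
  [3, 1, 0]
  [0, 3, 0]
  [0, 0, 3]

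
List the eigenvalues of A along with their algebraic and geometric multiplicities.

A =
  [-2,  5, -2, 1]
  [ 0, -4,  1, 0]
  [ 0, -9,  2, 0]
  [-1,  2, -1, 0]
λ = -1: alg = 4, geom = 2

Step 1 — factor the characteristic polynomial to read off the algebraic multiplicities:
  χ_A(x) = (x + 1)^4

Step 2 — compute geometric multiplicities via the rank-nullity identity g(λ) = n − rank(A − λI):
  rank(A − (-1)·I) = 2, so dim ker(A − (-1)·I) = n − 2 = 2

Summary:
  λ = -1: algebraic multiplicity = 4, geometric multiplicity = 2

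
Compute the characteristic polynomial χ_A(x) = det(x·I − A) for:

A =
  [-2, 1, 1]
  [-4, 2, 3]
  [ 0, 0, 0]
x^3

Expanding det(x·I − A) (e.g. by cofactor expansion or by noting that A is similar to its Jordan form J, which has the same characteristic polynomial as A) gives
  χ_A(x) = x^3
which factors as x^3. The eigenvalues (with algebraic multiplicities) are λ = 0 with multiplicity 3.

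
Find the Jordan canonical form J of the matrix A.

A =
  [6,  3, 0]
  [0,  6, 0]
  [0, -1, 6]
J_2(6) ⊕ J_1(6)

The characteristic polynomial is
  det(x·I − A) = x^3 - 18*x^2 + 108*x - 216 = (x - 6)^3

Eigenvalues and multiplicities (the geometric multiplicity of λ is n − rank(A − λI), which equals the number of Jordan blocks for λ):
  λ = 6: algebraic multiplicity = 3, geometric multiplicity = 2

Determining the block sizes for each eigenvalue:
  λ = 6: 2 blocks summing to 3 forces exactly one block of size 2 and the rest size 1 → block sizes [2, 1]

Assembling the blocks gives a Jordan form
J =
  [6, 1, 0]
  [0, 6, 0]
  [0, 0, 6]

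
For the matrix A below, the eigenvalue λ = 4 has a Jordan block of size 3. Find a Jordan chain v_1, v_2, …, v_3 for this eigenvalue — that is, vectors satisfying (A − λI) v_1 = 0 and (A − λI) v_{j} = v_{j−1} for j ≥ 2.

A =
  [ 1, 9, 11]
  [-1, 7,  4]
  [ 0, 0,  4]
A Jordan chain for λ = 4 of length 3:
v_1 = (3, 1, 0)ᵀ
v_2 = (11, 4, 0)ᵀ
v_3 = (0, 0, 1)ᵀ

Let N = A − (4)·I. We want v_3 with N^3 v_3 = 0 but N^2 v_3 ≠ 0; then v_{j-1} := N · v_j for j = 3, …, 2.

Pick v_3 = (0, 0, 1)ᵀ.
Then v_2 = N · v_3 = (11, 4, 0)ᵀ.
Then v_1 = N · v_2 = (3, 1, 0)ᵀ.

Sanity check: (A − (4)·I) v_1 = (0, 0, 0)ᵀ = 0. ✓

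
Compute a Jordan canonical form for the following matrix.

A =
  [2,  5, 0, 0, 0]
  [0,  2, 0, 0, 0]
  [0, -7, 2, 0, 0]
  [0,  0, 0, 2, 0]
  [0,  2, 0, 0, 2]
J_2(2) ⊕ J_1(2) ⊕ J_1(2) ⊕ J_1(2)

The characteristic polynomial is
  det(x·I − A) = x^5 - 10*x^4 + 40*x^3 - 80*x^2 + 80*x - 32 = (x - 2)^5

Eigenvalues and multiplicities (the geometric multiplicity of λ is n − rank(A − λI), which equals the number of Jordan blocks for λ):
  λ = 2: algebraic multiplicity = 5, geometric multiplicity = 4

Determining the block sizes for each eigenvalue:
  λ = 2: 4 blocks summing to 5 forces exactly one block of size 2 and the rest size 1 → block sizes [2, 1, 1, 1]

Assembling the blocks gives a Jordan form
J =
  [2, 1, 0, 0, 0]
  [0, 2, 0, 0, 0]
  [0, 0, 2, 0, 0]
  [0, 0, 0, 2, 0]
  [0, 0, 0, 0, 2]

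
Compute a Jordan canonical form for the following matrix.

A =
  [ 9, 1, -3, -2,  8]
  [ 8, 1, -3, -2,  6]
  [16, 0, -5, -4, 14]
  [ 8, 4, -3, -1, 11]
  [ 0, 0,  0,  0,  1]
J_3(1) ⊕ J_2(1)

The characteristic polynomial is
  det(x·I − A) = x^5 - 5*x^4 + 10*x^3 - 10*x^2 + 5*x - 1 = (x - 1)^5

Eigenvalues and multiplicities (the geometric multiplicity of λ is n − rank(A − λI), which equals the number of Jordan blocks for λ):
  λ = 1: algebraic multiplicity = 5, geometric multiplicity = 2

Determining the block sizes for each eigenvalue:
  λ = 1: with am = 5 and gm = 2, the partition is not yet determined (e.g. several partitions of 5 into 2 parts exist). Let N = A − (1)·I. Computing rank(N^1) = 3, rank(N^2) = 1, rank(N^3) = 0; the number of blocks of size ≥ j is rank(N^{j−1}) − rank(N^j), giving [2, 2, 1]. So we have 1 block(s) of size 3, 1 block(s) of size 2 → block sizes [3, 2]

Assembling the blocks gives a Jordan form
J =
  [1, 1, 0, 0, 0]
  [0, 1, 1, 0, 0]
  [0, 0, 1, 0, 0]
  [0, 0, 0, 1, 1]
  [0, 0, 0, 0, 1]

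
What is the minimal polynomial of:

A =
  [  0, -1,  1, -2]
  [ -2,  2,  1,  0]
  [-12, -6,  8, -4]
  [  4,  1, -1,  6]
x^3 - 12*x^2 + 48*x - 64

The characteristic polynomial is χ_A(x) = (x - 4)^4, so the eigenvalues are known. The minimal polynomial is
  m_A(x) = Π_λ (x − λ)^{k_λ}
where k_λ is the size of the *largest* Jordan block for λ (equivalently, the smallest k with (A − λI)^k v = 0 for every generalised eigenvector v of λ).

  λ = 4: largest Jordan block has size 3, contributing (x − 4)^3

So m_A(x) = (x - 4)^3 = x^3 - 12*x^2 + 48*x - 64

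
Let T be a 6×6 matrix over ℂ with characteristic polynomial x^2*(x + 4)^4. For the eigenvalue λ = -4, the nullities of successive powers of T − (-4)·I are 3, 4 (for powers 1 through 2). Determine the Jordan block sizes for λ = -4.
Block sizes for λ = -4: [2, 1, 1]

From the dimensions of kernels of powers, the number of Jordan blocks of size at least j is d_j − d_{j−1} where d_j = dim ker(N^j) (with d_0 = 0). Computing the differences gives [3, 1].
The number of blocks of size exactly k is (#blocks of size ≥ k) − (#blocks of size ≥ k + 1), so the partition is: 2 block(s) of size 1, 1 block(s) of size 2.
In nonincreasing order the block sizes are [2, 1, 1].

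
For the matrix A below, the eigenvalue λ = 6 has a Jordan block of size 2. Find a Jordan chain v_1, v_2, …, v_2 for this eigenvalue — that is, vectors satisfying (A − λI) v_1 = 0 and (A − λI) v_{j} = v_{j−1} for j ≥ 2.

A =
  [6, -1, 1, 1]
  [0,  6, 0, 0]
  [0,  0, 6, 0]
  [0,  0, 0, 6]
A Jordan chain for λ = 6 of length 2:
v_1 = (-1, 0, 0, 0)ᵀ
v_2 = (0, 1, 0, 0)ᵀ

Let N = A − (6)·I. We want v_2 with N^2 v_2 = 0 but N^1 v_2 ≠ 0; then v_{j-1} := N · v_j for j = 2, …, 2.

Pick v_2 = (0, 1, 0, 0)ᵀ.
Then v_1 = N · v_2 = (-1, 0, 0, 0)ᵀ.

Sanity check: (A − (6)·I) v_1 = (0, 0, 0, 0)ᵀ = 0. ✓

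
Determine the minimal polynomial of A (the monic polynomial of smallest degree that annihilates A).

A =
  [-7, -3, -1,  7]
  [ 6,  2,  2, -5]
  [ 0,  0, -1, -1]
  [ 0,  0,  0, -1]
x^4 + 7*x^3 + 15*x^2 + 13*x + 4

The characteristic polynomial is χ_A(x) = (x + 1)^3*(x + 4), so the eigenvalues are known. The minimal polynomial is
  m_A(x) = Π_λ (x − λ)^{k_λ}
where k_λ is the size of the *largest* Jordan block for λ (equivalently, the smallest k with (A − λI)^k v = 0 for every generalised eigenvector v of λ).

  λ = -4: largest Jordan block has size 1, contributing (x + 4)
  λ = -1: largest Jordan block has size 3, contributing (x + 1)^3

So m_A(x) = (x + 1)^3*(x + 4) = x^4 + 7*x^3 + 15*x^2 + 13*x + 4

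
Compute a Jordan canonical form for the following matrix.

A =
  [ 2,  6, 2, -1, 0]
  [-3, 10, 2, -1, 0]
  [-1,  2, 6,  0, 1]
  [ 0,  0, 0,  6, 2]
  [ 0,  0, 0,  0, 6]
J_3(6) ⊕ J_2(6)

The characteristic polynomial is
  det(x·I − A) = x^5 - 30*x^4 + 360*x^3 - 2160*x^2 + 6480*x - 7776 = (x - 6)^5

Eigenvalues and multiplicities (the geometric multiplicity of λ is n − rank(A − λI), which equals the number of Jordan blocks for λ):
  λ = 6: algebraic multiplicity = 5, geometric multiplicity = 2

Determining the block sizes for each eigenvalue:
  λ = 6: with am = 5 and gm = 2, the partition is not yet determined (e.g. several partitions of 5 into 2 parts exist). Let N = A − (6)·I. Computing rank(N^1) = 3, rank(N^2) = 1, rank(N^3) = 0; the number of blocks of size ≥ j is rank(N^{j−1}) − rank(N^j), giving [2, 2, 1]. So we have 1 block(s) of size 3, 1 block(s) of size 2 → block sizes [3, 2]

Assembling the blocks gives a Jordan form
J =
  [6, 1, 0, 0, 0]
  [0, 6, 1, 0, 0]
  [0, 0, 6, 0, 0]
  [0, 0, 0, 6, 1]
  [0, 0, 0, 0, 6]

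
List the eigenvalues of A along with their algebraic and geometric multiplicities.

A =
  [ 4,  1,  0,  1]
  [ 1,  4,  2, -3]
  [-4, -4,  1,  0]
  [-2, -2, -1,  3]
λ = 3: alg = 4, geom = 2

Step 1 — factor the characteristic polynomial to read off the algebraic multiplicities:
  χ_A(x) = (x - 3)^4

Step 2 — compute geometric multiplicities via the rank-nullity identity g(λ) = n − rank(A − λI):
  rank(A − (3)·I) = 2, so dim ker(A − (3)·I) = n − 2 = 2

Summary:
  λ = 3: algebraic multiplicity = 4, geometric multiplicity = 2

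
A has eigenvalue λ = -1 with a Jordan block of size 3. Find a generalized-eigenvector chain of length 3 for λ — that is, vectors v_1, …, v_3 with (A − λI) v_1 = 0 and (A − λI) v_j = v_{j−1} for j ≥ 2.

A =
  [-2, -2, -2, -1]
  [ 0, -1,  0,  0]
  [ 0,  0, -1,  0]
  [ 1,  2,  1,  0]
A Jordan chain for λ = -1 of length 3:
v_1 = (1, 0, 0, -1)ᵀ
v_2 = (-2, 0, 0, 1)ᵀ
v_3 = (0, 0, 1, 0)ᵀ

Let N = A − (-1)·I. We want v_3 with N^3 v_3 = 0 but N^2 v_3 ≠ 0; then v_{j-1} := N · v_j for j = 3, …, 2.

Pick v_3 = (0, 0, 1, 0)ᵀ.
Then v_2 = N · v_3 = (-2, 0, 0, 1)ᵀ.
Then v_1 = N · v_2 = (1, 0, 0, -1)ᵀ.

Sanity check: (A − (-1)·I) v_1 = (0, 0, 0, 0)ᵀ = 0. ✓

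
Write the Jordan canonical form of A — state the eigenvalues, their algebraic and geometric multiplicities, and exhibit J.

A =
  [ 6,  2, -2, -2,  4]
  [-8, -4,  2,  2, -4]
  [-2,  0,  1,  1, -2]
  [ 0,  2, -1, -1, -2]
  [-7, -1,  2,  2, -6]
J_2(-2) ⊕ J_2(0) ⊕ J_1(0)

The characteristic polynomial is
  det(x·I − A) = x^5 + 4*x^4 + 4*x^3 = x^3*(x + 2)^2

Eigenvalues and multiplicities (the geometric multiplicity of λ is n − rank(A − λI), which equals the number of Jordan blocks for λ):
  λ = -2: algebraic multiplicity = 2, geometric multiplicity = 1
  λ = 0: algebraic multiplicity = 3, geometric multiplicity = 2

Determining the block sizes for each eigenvalue:
  λ = -2: one block (gm = 1), so the single block has size am = 2 → block sizes [2]
  λ = 0: 2 blocks summing to 3 forces exactly one block of size 2 and the rest size 1 → block sizes [2, 1]

Assembling the blocks gives a Jordan form
J =
  [-2,  1, 0, 0, 0]
  [ 0, -2, 0, 0, 0]
  [ 0,  0, 0, 1, 0]
  [ 0,  0, 0, 0, 0]
  [ 0,  0, 0, 0, 0]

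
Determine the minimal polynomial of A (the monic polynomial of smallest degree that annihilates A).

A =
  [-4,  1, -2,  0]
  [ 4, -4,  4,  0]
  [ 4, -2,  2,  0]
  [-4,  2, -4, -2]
x^2 + 4*x + 4

The characteristic polynomial is χ_A(x) = (x + 2)^4, so the eigenvalues are known. The minimal polynomial is
  m_A(x) = Π_λ (x − λ)^{k_λ}
where k_λ is the size of the *largest* Jordan block for λ (equivalently, the smallest k with (A − λI)^k v = 0 for every generalised eigenvector v of λ).

  λ = -2: largest Jordan block has size 2, contributing (x + 2)^2

So m_A(x) = (x + 2)^2 = x^2 + 4*x + 4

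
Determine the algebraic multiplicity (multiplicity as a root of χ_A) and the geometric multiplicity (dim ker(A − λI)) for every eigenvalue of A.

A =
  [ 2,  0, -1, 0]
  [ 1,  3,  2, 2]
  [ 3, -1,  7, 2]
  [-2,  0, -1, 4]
λ = 4: alg = 4, geom = 2

Step 1 — factor the characteristic polynomial to read off the algebraic multiplicities:
  χ_A(x) = (x - 4)^4

Step 2 — compute geometric multiplicities via the rank-nullity identity g(λ) = n − rank(A − λI):
  rank(A − (4)·I) = 2, so dim ker(A − (4)·I) = n − 2 = 2

Summary:
  λ = 4: algebraic multiplicity = 4, geometric multiplicity = 2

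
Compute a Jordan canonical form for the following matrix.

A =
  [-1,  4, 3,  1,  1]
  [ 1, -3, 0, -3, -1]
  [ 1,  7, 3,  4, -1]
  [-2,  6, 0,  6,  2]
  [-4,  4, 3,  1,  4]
J_1(0) ⊕ J_1(0) ⊕ J_3(3)

The characteristic polynomial is
  det(x·I − A) = x^5 - 9*x^4 + 27*x^3 - 27*x^2 = x^2*(x - 3)^3

Eigenvalues and multiplicities (the geometric multiplicity of λ is n − rank(A − λI), which equals the number of Jordan blocks for λ):
  λ = 0: algebraic multiplicity = 2, geometric multiplicity = 2
  λ = 3: algebraic multiplicity = 3, geometric multiplicity = 1

Determining the block sizes for each eigenvalue:
  λ = 0: gm = am = 2, so every block has size 1 → block sizes [1, 1]
  λ = 3: one block (gm = 1), so the single block has size am = 3 → block sizes [3]

Assembling the blocks gives a Jordan form
J =
  [0, 0, 0, 0, 0]
  [0, 0, 0, 0, 0]
  [0, 0, 3, 1, 0]
  [0, 0, 0, 3, 1]
  [0, 0, 0, 0, 3]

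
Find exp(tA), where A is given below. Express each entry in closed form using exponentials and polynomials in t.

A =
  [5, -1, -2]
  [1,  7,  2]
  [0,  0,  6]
e^{tA} =
  [-t*exp(6*t) + exp(6*t), -t*exp(6*t), -2*t*exp(6*t)]
  [t*exp(6*t), t*exp(6*t) + exp(6*t), 2*t*exp(6*t)]
  [0, 0, exp(6*t)]

Strategy: write A = P · J · P⁻¹ where J is a Jordan canonical form, so e^{tA} = P · e^{tJ} · P⁻¹, and e^{tJ} can be computed block-by-block.

A has Jordan form
J =
  [6, 1, 0]
  [0, 6, 0]
  [0, 0, 6]
(up to reordering of blocks).

Per-block formulas:
  For a 2×2 Jordan block J_2(6): exp(t · J_2(6)) = e^(6t)·(I + t·N), where N is the 2×2 nilpotent shift.
  For a 1×1 block at λ = 6: exp(t · [6]) = [e^(6t)].

After assembling e^{tJ} and conjugating by P, we get:

e^{tA} =
  [-t*exp(6*t) + exp(6*t), -t*exp(6*t), -2*t*exp(6*t)]
  [t*exp(6*t), t*exp(6*t) + exp(6*t), 2*t*exp(6*t)]
  [0, 0, exp(6*t)]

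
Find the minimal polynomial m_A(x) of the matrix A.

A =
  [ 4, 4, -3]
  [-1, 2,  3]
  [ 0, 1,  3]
x^3 - 9*x^2 + 27*x - 27

The characteristic polynomial is χ_A(x) = (x - 3)^3, so the eigenvalues are known. The minimal polynomial is
  m_A(x) = Π_λ (x − λ)^{k_λ}
where k_λ is the size of the *largest* Jordan block for λ (equivalently, the smallest k with (A − λI)^k v = 0 for every generalised eigenvector v of λ).

  λ = 3: largest Jordan block has size 3, contributing (x − 3)^3

So m_A(x) = (x - 3)^3 = x^3 - 9*x^2 + 27*x - 27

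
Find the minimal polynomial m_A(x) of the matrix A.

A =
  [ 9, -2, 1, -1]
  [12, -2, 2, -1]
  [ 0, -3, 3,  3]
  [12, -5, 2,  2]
x^2 - 6*x + 9

The characteristic polynomial is χ_A(x) = (x - 3)^4, so the eigenvalues are known. The minimal polynomial is
  m_A(x) = Π_λ (x − λ)^{k_λ}
where k_λ is the size of the *largest* Jordan block for λ (equivalently, the smallest k with (A − λI)^k v = 0 for every generalised eigenvector v of λ).

  λ = 3: largest Jordan block has size 2, contributing (x − 3)^2

So m_A(x) = (x - 3)^2 = x^2 - 6*x + 9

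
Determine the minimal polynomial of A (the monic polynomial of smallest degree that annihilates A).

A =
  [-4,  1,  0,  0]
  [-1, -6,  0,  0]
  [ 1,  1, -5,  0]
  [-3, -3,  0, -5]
x^2 + 10*x + 25

The characteristic polynomial is χ_A(x) = (x + 5)^4, so the eigenvalues are known. The minimal polynomial is
  m_A(x) = Π_λ (x − λ)^{k_λ}
where k_λ is the size of the *largest* Jordan block for λ (equivalently, the smallest k with (A − λI)^k v = 0 for every generalised eigenvector v of λ).

  λ = -5: largest Jordan block has size 2, contributing (x + 5)^2

So m_A(x) = (x + 5)^2 = x^2 + 10*x + 25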